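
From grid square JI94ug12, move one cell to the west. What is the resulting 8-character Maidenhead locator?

JI94ug02

Longitude extended square 1; −1 → 0.
The latitude characters are unchanged.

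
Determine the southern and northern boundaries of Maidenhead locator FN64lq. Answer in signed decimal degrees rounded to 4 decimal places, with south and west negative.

Field F=5, N=13: +5·20° lon, +13·10° lat → SW at lon -80°, lat 40°.
Square 6, 4: +6·2° lon, +4·1° lat → SW at lon -68°, lat 44°.
Subsquare l=11, q=16: +11·0.0833333° lon, +16·0.0416667° lat → SW at lon -67.0833°, lat 44.6667°.
Cell spans 0.0833333° lon × 0.0416667° lat.
south 44.6667, north 44.7083.

44.6667, 44.7083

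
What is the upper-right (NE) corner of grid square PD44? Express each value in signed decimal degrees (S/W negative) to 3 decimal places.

-55.000, 130.000

Field P=15, D=3: +15·20° lon, +3·10° lat → SW at lon 120°, lat -60°.
Square 4, 4: +4·2° lon, +4·1° lat → SW at lon 128°, lat -56°.
Cell spans 2° lon × 1° lat. NE corner is SW corner plus one full cell.
latitude -55.000, longitude 130.000.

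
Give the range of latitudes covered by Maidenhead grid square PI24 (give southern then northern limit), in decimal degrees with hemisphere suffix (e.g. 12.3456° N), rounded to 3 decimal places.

6.000° S, 5.000° S

Field P=15, I=8: +15·20° lon, +8·10° lat → SW at lon 120°, lat -10°.
Square 2, 4: +2·2° lon, +4·1° lat → SW at lon 124°, lat -6°.
Cell spans 2° lon × 1° lat.
south 6.000° S, north 5.000° S.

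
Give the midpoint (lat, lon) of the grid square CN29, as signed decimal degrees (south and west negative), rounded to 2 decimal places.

49.50, -135.00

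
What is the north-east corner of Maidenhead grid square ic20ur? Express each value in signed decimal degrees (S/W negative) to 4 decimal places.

-69.2500, -14.2500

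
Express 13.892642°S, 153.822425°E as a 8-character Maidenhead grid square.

QH66vc85

Shift to the Maidenhead origin (180°W, 90°S): lon 333.82243, lat 76.10736.
Field (20°×10°, letters A–R): 333.82243/20 → 16 → Q, 76.10736/10 → 7 → H; chars QH.
Square (2°×1°, digits 0–9): 13.82243/2 → 6, 6.10736/1 → 6; chars 66.
Subsquare (5′×2.5′, letters a–x): 1.82243/0.0833333 → 21 → v, 0.10736/0.0416667 → 2 → c; chars vc.
Extended square (30″×15″, digits 0–9): 0.07243/0.00833333 → 8, 0.02402/0.00416667 → 5; chars 85.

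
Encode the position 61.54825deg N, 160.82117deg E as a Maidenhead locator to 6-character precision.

RP01jn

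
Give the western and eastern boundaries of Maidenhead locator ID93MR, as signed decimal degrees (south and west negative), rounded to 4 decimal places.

-1.0000, -0.9167

Field I=8, D=3: +8·20° lon, +3·10° lat → SW at lon -20°, lat -60°.
Square 9, 3: +9·2° lon, +3·1° lat → SW at lon -2°, lat -57°.
Subsquare m=12, r=17: +12·0.0833333° lon, +17·0.0416667° lat → SW at lon -1°, lat -56.2917°.
Cell spans 0.0833333° lon × 0.0416667° lat.
west -1.0000, east -0.9167.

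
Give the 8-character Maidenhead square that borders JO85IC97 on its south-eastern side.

JO85jc06

Longitude extended square 9; +1 → 10, wraps to 0, carry into subsquare.
Longitude subsquare i = 8; +1 → 9 = j.
Latitude extended square 7; −1 → 6.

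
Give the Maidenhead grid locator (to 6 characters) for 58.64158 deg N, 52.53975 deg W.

Add 180° to longitude and 90° to latitude: 127.4603, 148.6416.
Field: lon ⌊127.4603/20⌋ = 6 → G; lat ⌊148.6416/10⌋ = 14 → O.
Square: lon ⌊7.4603/2⌋ = 3; lat ⌊8.6416/1⌋ = 8.
Subsquare: lon ⌊1.4603/0.0833333⌋ = 17 → r; lat ⌊0.6416/0.0416667⌋ = 15 → p.

GO38rp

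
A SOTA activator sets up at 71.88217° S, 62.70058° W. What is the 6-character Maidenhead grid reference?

Shift to the Maidenhead origin (180°W, 90°S): lon 117.2994, lat 18.1178.
Field: lon ⌊117.2994/20⌋ = 5 → F; lat ⌊18.1178/10⌋ = 1 → B.
Square: lon ⌊17.2994/2⌋ = 8; lat ⌊8.1178/1⌋ = 8.
Subsquare: lon ⌊1.2994/0.0833333⌋ = 15 → p; lat ⌊0.1178/0.0416667⌋ = 2 → c.

FB88pc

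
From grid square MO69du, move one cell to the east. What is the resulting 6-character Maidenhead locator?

MO69eu

Longitude subsquare d = 3; +1 → 4 = e.
The latitude characters are unchanged.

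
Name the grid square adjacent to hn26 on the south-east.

HN35

Longitude square 2; +1 → 3.
Latitude square 6; −1 → 5.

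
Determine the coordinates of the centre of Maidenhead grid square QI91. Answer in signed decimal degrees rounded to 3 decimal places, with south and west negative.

-8.500, 159.000

Field Q=16, I=8: +16·20° lon, +8·10° lat → SW at lon 140°, lat -10°.
Square 9, 1: +9·2° lon, +1·1° lat → SW at lon 158°, lat -9°.
Cell spans 2° lon × 1° lat. Centre is SW corner plus half of each.
latitude -8.500, longitude 159.000.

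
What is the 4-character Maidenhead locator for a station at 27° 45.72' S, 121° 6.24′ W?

CG92

Shift to the Maidenhead origin (180°W, 90°S): lon 58.90, lat 62.24.
Field (20°×10°, letters A–R): 58.90/20 → 2 → C, 62.24/10 → 6 → G; chars CG.
Square (2°×1°, digits 0–9): 18.90/2 → 9, 2.24/1 → 2; chars 92.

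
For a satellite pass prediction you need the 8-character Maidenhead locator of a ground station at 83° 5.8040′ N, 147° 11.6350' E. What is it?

Add 180° to longitude and 90° to latitude: 327.19392, 173.09673.
Field: lon ⌊327.19392/20⌋ = 16 → Q; lat ⌊173.09673/10⌋ = 17 → R.
Square: lon ⌊7.19392/2⌋ = 3; lat ⌊3.09673/1⌋ = 3.
Subsquare: lon ⌊1.19392/0.0833333⌋ = 14 → o; lat ⌊0.09673/0.0416667⌋ = 2 → c.
Extended square: lon ⌊0.02725/0.00833333⌋ = 3; lat ⌊0.01340/0.00416667⌋ = 3.

QR33oc33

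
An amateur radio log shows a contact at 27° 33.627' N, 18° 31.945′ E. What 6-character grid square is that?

Offset from 180°W / 90°S: lon 198.5324°, lat 117.5605°.
Field: 198.5324/20 → 9 → J, 117.5605/10 → 11 → L; chars JL.
Square: 18.5324/2 → 9, 7.5605/1 → 7; chars 97.
Subsquare: 0.5324/0.0833333 → 6 → g, 0.5605/0.0416667 → 13 → n; chars gn.

JL97gn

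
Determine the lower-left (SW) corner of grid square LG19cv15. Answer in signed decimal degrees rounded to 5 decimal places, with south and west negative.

-20.10417, 42.17500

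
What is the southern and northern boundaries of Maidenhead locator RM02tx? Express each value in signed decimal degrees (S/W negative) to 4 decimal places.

Field R=17, M=12: +17·20° lon, +12·10° lat → SW at lon 160°, lat 30°.
Square 0, 2: +0·2° lon, +2·1° lat → SW at lon 160°, lat 32°.
Subsquare t=19, x=23: +19·0.0833333° lon, +23·0.0416667° lat → SW at lon 161.583°, lat 32.9583°.
Cell spans 0.0833333° lon × 0.0416667° lat.
south 32.9583, north 33.0000.

32.9583, 33.0000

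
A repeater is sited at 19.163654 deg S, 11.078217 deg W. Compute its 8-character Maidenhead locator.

Add 180° to longitude and 90° to latitude: 168.92178, 70.83635.
Field: lon ⌊168.92178/20⌋ = 8 → I; lat ⌊70.83635/10⌋ = 7 → H.
Square: lon ⌊8.92178/2⌋ = 4; lat ⌊0.83635/1⌋ = 0.
Subsquare: lon ⌊0.92178/0.0833333⌋ = 11 → l; lat ⌊0.83635/0.0416667⌋ = 20 → u.
Extended square: lon ⌊0.00512/0.00833333⌋ = 0; lat ⌊0.00301/0.00416667⌋ = 0.

IH40lu00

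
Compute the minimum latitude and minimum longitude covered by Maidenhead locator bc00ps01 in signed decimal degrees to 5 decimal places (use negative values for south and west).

Field B=1, C=2: +1·20° lon, +2·10° lat → SW at lon -160°, lat -70°.
Square 0, 0: +0·2° lon, +0·1° lat → SW at lon -160°, lat -70°.
Subsquare p=15, s=18: +15·0.0833333° lon, +18·0.0416667° lat → SW at lon -158.75°, lat -69.25°.
Extended square 0, 1: +0·0.00833333° lon, +1·0.00416667° lat → SW at lon -158.75°, lat -69.2458°.
latitude -69.24583, longitude -158.75000.

-69.24583, -158.75000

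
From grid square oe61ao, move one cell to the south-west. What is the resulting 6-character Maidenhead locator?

OE51xn

Longitude subsquare a = 0; −1 → -1, wraps to 23 = x, carry into square.
Longitude square 6; −1 → 5.
Latitude subsquare o = 14; −1 → 13 = n.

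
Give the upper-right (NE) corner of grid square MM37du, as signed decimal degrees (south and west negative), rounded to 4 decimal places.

37.8750, 66.3333

Field M=12, M=12: +12·20° lon, +12·10° lat → SW at lon 60°, lat 30°.
Square 3, 7: +3·2° lon, +7·1° lat → SW at lon 66°, lat 37°.
Subsquare d=3, u=20: +3·0.0833333° lon, +20·0.0416667° lat → SW at lon 66.25°, lat 37.8333°.
Cell spans 0.0833333° lon × 0.0416667° lat. NE corner is SW corner plus one full cell.
latitude 37.8750, longitude 66.3333.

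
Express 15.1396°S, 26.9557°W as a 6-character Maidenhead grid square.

HH64mu

Add 180° to longitude and 90° to latitude: 153.0443, 74.8604.
Field: lon ⌊153.0443/20⌋ = 7 → H; lat ⌊74.8604/10⌋ = 7 → H.
Square: lon ⌊13.0443/2⌋ = 6; lat ⌊4.8604/1⌋ = 4.
Subsquare: lon ⌊1.0443/0.0833333⌋ = 12 → m; lat ⌊0.8604/0.0416667⌋ = 20 → u.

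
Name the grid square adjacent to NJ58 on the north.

Latitude square 8; +1 → 9.
The longitude characters are unchanged.

NJ59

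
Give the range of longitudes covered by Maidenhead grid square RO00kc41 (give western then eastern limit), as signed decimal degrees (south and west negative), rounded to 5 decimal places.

Field R=17, O=14: +17·20° lon, +14·10° lat → SW at lon 160°, lat 50°.
Square 0, 0: +0·2° lon, +0·1° lat → SW at lon 160°, lat 50°.
Subsquare k=10, c=2: +10·0.0833333° lon, +2·0.0416667° lat → SW at lon 160.833°, lat 50.0833°.
Extended square 4, 1: +4·0.00833333° lon, +1·0.00416667° lat → SW at lon 160.867°, lat 50.0875°.
Cell spans 0.00833333° lon × 0.00416667° lat.
west 160.86667, east 160.87500.

160.86667, 160.87500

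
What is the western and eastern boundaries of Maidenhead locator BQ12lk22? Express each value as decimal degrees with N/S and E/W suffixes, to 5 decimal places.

Field B=1, Q=16: +1·20° lon, +16·10° lat → SW at lon -160°, lat 70°.
Square 1, 2: +1·2° lon, +2·1° lat → SW at lon -158°, lat 72°.
Subsquare l=11, k=10: +11·0.0833333° lon, +10·0.0416667° lat → SW at lon -157.083°, lat 72.4167°.
Extended square 2, 2: +2·0.00833333° lon, +2·0.00416667° lat → SW at lon -157.067°, lat 72.425°.
Cell spans 0.00833333° lon × 0.00416667° lat.
west 157.06667° W, east 157.05833° W.

157.06667° W, 157.05833° W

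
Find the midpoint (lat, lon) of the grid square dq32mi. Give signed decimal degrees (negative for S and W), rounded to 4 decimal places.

Field D=3, Q=16: +3·20° lon, +16·10° lat → SW at lon -120°, lat 70°.
Square 3, 2: +3·2° lon, +2·1° lat → SW at lon -114°, lat 72°.
Subsquare m=12, i=8: +12·0.0833333° lon, +8·0.0416667° lat → SW at lon -113°, lat 72.3333°.
Cell spans 0.0833333° lon × 0.0416667° lat. Centre is SW corner plus half of each.
latitude 72.3542, longitude -112.9583.

72.3542, -112.9583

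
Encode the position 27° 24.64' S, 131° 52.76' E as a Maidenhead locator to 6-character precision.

PG52wo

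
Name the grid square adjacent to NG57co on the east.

NG57do

Longitude subsquare c = 2; +1 → 3 = d.
The latitude characters are unchanged.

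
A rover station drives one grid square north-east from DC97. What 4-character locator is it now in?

EC08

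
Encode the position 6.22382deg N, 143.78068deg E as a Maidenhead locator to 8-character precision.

Add 180° to longitude and 90° to latitude: 323.78068, 96.22382.
Field (20°×10°, letters A–R): 323.78068/20 → 16 → Q, 96.22382/10 → 9 → J; chars QJ.
Square (2°×1°, digits 0–9): 3.78068/2 → 1, 6.22382/1 → 6; chars 16.
Subsquare (5′×2.5′, letters a–x): 1.78068/0.0833333 → 21 → v, 0.22382/0.0416667 → 5 → f; chars vf.
Extended square (30″×15″, digits 0–9): 0.03068/0.00833333 → 3, 0.01549/0.00416667 → 3; chars 33.

QJ16vf33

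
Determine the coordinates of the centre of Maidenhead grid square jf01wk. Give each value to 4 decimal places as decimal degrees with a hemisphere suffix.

38.5625° S, 1.8750° E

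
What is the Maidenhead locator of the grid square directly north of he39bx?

Latitude subsquare x = 23; +1 → 24, wraps to 0 = a, carry into square.
Latitude square 9; +1 → 10, wraps to 0, carry into field.
Latitude field E = 4; +1 → 5 = F.
The longitude characters are unchanged.

HF30ba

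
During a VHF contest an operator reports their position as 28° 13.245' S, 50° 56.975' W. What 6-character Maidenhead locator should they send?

Shift to the Maidenhead origin (180°W, 90°S): lon 129.0504, lat 61.7793.
Field (20°×10°, letters A–R): lon ⌊129.0504/20⌋ = 6 → G; lat ⌊61.7793/10⌋ = 6 → G.
Square (2°×1°, digits 0–9): lon ⌊9.0504/2⌋ = 4; lat ⌊1.7793/1⌋ = 1.
Subsquare (5′×2.5′, letters a–x): lon ⌊1.0504/0.0833333⌋ = 12 → m; lat ⌊0.7793/0.0416667⌋ = 18 → s.

GG41ms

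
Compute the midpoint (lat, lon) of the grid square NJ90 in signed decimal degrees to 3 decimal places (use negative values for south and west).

Field N=13, J=9: +13·20° lon, +9·10° lat → SW at lon 80°, lat 0°.
Square 9, 0: +9·2° lon, +0·1° lat → SW at lon 98°, lat 0°.
Cell spans 2° lon × 1° lat. Centre is SW corner plus half of each.
latitude 0.500, longitude 99.000.

0.500, 99.000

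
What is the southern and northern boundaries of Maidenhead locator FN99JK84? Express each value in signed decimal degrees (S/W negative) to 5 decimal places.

49.43333, 49.43750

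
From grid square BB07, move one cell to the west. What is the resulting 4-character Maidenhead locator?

Longitude square 0; −1 → -1, wraps to 9, carry into field.
Longitude field B = 1; −1 → 0 = A.
The latitude characters are unchanged.

AB97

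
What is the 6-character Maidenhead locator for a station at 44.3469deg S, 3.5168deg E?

JE15sp

Offset from 180°W / 90°S: lon 183.5168°, lat 45.6531°.
Field: 183.5168/20 → 9 → J, 45.6531/10 → 4 → E; chars JE.
Square: 3.5168/2 → 1, 5.6531/1 → 5; chars 15.
Subsquare: 1.5168/0.0833333 → 18 → s, 0.6531/0.0416667 → 15 → p; chars sp.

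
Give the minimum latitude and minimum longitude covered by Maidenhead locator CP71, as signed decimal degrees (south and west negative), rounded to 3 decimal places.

61.000, -126.000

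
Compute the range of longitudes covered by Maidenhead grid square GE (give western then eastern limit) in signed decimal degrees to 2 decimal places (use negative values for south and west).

Field G=6, E=4: +6·20° lon, +4·10° lat → SW at lon -60°, lat -50°.
Cell spans 20° lon × 10° lat.
west -60.00, east -40.00.

-60.00, -40.00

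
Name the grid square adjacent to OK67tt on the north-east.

Longitude subsquare t = 19; +1 → 20 = u.
Latitude subsquare t = 19; +1 → 20 = u.

OK67uu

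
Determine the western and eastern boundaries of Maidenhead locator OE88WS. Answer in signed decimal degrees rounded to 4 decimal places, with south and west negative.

117.8333, 117.9167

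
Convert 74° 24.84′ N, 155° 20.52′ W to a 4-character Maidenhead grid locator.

BQ24

Shift to the Maidenhead origin (180°W, 90°S): lon 24.66, lat 164.41.
Field (20°×10°, letters A–R): 24.66/20 → 1 → B, 164.41/10 → 16 → Q; chars BQ.
Square (2°×1°, digits 0–9): 4.66/2 → 2, 4.41/1 → 4; chars 24.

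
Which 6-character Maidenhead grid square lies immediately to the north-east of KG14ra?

Longitude subsquare r = 17; +1 → 18 = s.
Latitude subsquare a = 0; +1 → 1 = b.

KG14sb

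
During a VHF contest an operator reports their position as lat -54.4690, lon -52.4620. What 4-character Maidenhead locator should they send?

Add 180° to longitude and 90° to latitude: 127.54, 35.53.
Field: 127.54/20 → 6 → G, 35.53/10 → 3 → D; chars GD.
Square: 7.54/2 → 3, 5.53/1 → 5; chars 35.

GD35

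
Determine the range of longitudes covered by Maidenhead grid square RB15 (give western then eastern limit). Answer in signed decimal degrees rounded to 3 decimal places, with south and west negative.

162.000, 164.000

Field R=17, B=1: +17·20° lon, +1·10° lat → SW at lon 160°, lat -80°.
Square 1, 5: +1·2° lon, +5·1° lat → SW at lon 162°, lat -75°.
Cell spans 2° lon × 1° lat.
west 162.000, east 164.000.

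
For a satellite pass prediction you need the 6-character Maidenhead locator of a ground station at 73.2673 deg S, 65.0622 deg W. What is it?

FB76lr

Offset from 180°W / 90°S: lon 114.9378°, lat 16.7327°.
Field: 114.9378/20 → 5 → F, 16.7327/10 → 1 → B; chars FB.
Square: 14.9378/2 → 7, 6.7327/1 → 6; chars 76.
Subsquare: 0.9378/0.0833333 → 11 → l, 0.7327/0.0416667 → 17 → r; chars lr.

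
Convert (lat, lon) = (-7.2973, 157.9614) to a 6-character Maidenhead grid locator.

QI82xq

Add 180° to longitude and 90° to latitude: 337.9614, 82.7027.
Field: lon ⌊337.9614/20⌋ = 16 → Q; lat ⌊82.7027/10⌋ = 8 → I.
Square: lon ⌊17.9614/2⌋ = 8; lat ⌊2.7027/1⌋ = 2.
Subsquare: lon ⌊1.9614/0.0833333⌋ = 23 → x; lat ⌊0.7027/0.0416667⌋ = 16 → q.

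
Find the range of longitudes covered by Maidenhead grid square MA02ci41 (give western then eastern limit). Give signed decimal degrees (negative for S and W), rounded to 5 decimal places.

60.20000, 60.20833

Field M=12, A=0: +12·20° lon, +0·10° lat → SW at lon 60°, lat -90°.
Square 0, 2: +0·2° lon, +2·1° lat → SW at lon 60°, lat -88°.
Subsquare c=2, i=8: +2·0.0833333° lon, +8·0.0416667° lat → SW at lon 60.1667°, lat -87.6667°.
Extended square 4, 1: +4·0.00833333° lon, +1·0.00416667° lat → SW at lon 60.2°, lat -87.6625°.
Cell spans 0.00833333° lon × 0.00416667° lat.
west 60.20000, east 60.20833.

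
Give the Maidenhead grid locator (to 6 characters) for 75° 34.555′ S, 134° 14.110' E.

Add 180° to longitude and 90° to latitude: 314.2352, 14.4241.
Field: 314.2352/20 → 15 → P, 14.4241/10 → 1 → B; chars PB.
Square: 14.2352/2 → 7, 4.4241/1 → 4; chars 74.
Subsquare: 0.2352/0.0833333 → 2 → c, 0.4241/0.0416667 → 10 → k; chars ck.

PB74ck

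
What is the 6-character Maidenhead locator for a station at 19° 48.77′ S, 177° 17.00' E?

RH80pe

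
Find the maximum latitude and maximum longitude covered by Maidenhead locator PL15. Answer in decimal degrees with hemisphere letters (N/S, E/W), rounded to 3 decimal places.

Field P=15, L=11: +15·20° lon, +11·10° lat → SW at lon 120°, lat 20°.
Square 1, 5: +1·2° lon, +5·1° lat → SW at lon 122°, lat 25°.
Cell spans 2° lon × 1° lat. NE corner is SW corner plus one full cell.
latitude 26.000° N, longitude 124.000° E.

26.000° N, 124.000° E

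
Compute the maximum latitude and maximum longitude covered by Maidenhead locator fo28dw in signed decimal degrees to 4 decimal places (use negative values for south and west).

Field F=5, O=14: +5·20° lon, +14·10° lat → SW at lon -80°, lat 50°.
Square 2, 8: +2·2° lon, +8·1° lat → SW at lon -76°, lat 58°.
Subsquare d=3, w=22: +3·0.0833333° lon, +22·0.0416667° lat → SW at lon -75.75°, lat 58.9167°.
Cell spans 0.0833333° lon × 0.0416667° lat. NE corner is SW corner plus one full cell.
latitude 58.9583, longitude -75.6667.

58.9583, -75.6667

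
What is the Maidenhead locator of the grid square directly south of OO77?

Latitude square 7; −1 → 6.
The longitude characters are unchanged.

OO76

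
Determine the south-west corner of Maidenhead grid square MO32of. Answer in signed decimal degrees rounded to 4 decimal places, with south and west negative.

52.2083, 67.1667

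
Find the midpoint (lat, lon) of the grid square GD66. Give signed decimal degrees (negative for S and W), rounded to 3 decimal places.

Field G=6, D=3: +6·20° lon, +3·10° lat → SW at lon -60°, lat -60°.
Square 6, 6: +6·2° lon, +6·1° lat → SW at lon -48°, lat -54°.
Cell spans 2° lon × 1° lat. Centre is SW corner plus half of each.
latitude -53.500, longitude -47.000.

-53.500, -47.000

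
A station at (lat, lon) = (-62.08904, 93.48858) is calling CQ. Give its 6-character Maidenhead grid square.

NC67rv

Shift to the Maidenhead origin (180°W, 90°S): lon 273.4886, lat 27.9110.
Field: lon ⌊273.4886/20⌋ = 13 → N; lat ⌊27.9110/10⌋ = 2 → C.
Square: lon ⌊13.4886/2⌋ = 6; lat ⌊7.9110/1⌋ = 7.
Subsquare: lon ⌊1.4886/0.0833333⌋ = 17 → r; lat ⌊0.9110/0.0416667⌋ = 21 → v.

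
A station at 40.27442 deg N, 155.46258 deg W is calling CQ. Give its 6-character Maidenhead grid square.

BN20gg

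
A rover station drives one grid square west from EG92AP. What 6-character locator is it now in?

Longitude subsquare a = 0; −1 → -1, wraps to 23 = x, carry into square.
Longitude square 9; −1 → 8.
The latitude characters are unchanged.

EG82xp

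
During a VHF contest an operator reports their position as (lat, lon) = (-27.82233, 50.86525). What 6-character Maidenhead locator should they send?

Add 180° to longitude and 90° to latitude: 230.8653, 62.1777.
Field: 230.8653/20 → 11 → L, 62.1777/10 → 6 → G; chars LG.
Square: 10.8653/2 → 5, 2.1777/1 → 2; chars 52.
Subsquare: 0.8653/0.0833333 → 10 → k, 0.1777/0.0416667 → 4 → e; chars ke.

LG52ke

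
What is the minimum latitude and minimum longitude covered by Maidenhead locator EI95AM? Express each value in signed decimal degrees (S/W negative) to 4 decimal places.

-4.5000, -82.0000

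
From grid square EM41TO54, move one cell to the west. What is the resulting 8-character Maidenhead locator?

EM41to44

Longitude extended square 5; −1 → 4.
The latitude characters are unchanged.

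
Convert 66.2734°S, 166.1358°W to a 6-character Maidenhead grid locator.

AC63wr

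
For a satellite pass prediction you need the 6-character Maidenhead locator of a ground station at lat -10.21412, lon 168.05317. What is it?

RH49as

Shift to the Maidenhead origin (180°W, 90°S): lon 348.0532, lat 79.7859.
Field: lon ⌊348.0532/20⌋ = 17 → R; lat ⌊79.7859/10⌋ = 7 → H.
Square: lon ⌊8.0532/2⌋ = 4; lat ⌊9.7859/1⌋ = 9.
Subsquare: lon ⌊0.0532/0.0833333⌋ = 0 → a; lat ⌊0.7859/0.0416667⌋ = 18 → s.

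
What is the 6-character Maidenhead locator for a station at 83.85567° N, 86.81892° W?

ER63ou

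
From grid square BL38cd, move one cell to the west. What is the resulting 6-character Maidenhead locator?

BL38bd

Longitude subsquare c = 2; −1 → 1 = b.
The latitude characters are unchanged.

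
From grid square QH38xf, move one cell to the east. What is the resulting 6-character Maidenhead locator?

QH48af

Longitude subsquare x = 23; +1 → 24, wraps to 0 = a, carry into square.
Longitude square 3; +1 → 4.
The latitude characters are unchanged.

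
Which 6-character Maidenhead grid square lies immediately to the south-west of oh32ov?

Longitude subsquare o = 14; −1 → 13 = n.
Latitude subsquare v = 21; −1 → 20 = u.

OH32nu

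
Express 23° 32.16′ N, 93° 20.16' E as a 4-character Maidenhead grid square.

NL63

Shift to the Maidenhead origin (180°W, 90°S): lon 273.34, lat 113.54.
Field (20°×10°, letters A–R): lon ⌊273.34/20⌋ = 13 → N; lat ⌊113.54/10⌋ = 11 → L.
Square (2°×1°, digits 0–9): lon ⌊13.34/2⌋ = 6; lat ⌊3.54/1⌋ = 3.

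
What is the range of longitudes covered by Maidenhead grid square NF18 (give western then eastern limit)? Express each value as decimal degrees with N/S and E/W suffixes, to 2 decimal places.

82.00° E, 84.00° E

Field N=13, F=5: +13·20° lon, +5·10° lat → SW at lon 80°, lat -40°.
Square 1, 8: +1·2° lon, +8·1° lat → SW at lon 82°, lat -32°.
Cell spans 2° lon × 1° lat.
west 82.00° E, east 84.00° E.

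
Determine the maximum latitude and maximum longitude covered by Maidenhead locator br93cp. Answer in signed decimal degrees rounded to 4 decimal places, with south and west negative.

83.6667, -141.7500

Field B=1, R=17: +1·20° lon, +17·10° lat → SW at lon -160°, lat 80°.
Square 9, 3: +9·2° lon, +3·1° lat → SW at lon -142°, lat 83°.
Subsquare c=2, p=15: +2·0.0833333° lon, +15·0.0416667° lat → SW at lon -141.833°, lat 83.625°.
Cell spans 0.0833333° lon × 0.0416667° lat. NE corner is SW corner plus one full cell.
latitude 83.6667, longitude -141.7500.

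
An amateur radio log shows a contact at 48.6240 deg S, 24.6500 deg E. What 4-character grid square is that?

KE21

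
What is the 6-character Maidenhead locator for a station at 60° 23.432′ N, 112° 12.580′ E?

OP60cj

Add 180° to longitude and 90° to latitude: 292.2097, 150.3905.
Field: 292.2097/20 → 14 → O, 150.3905/10 → 15 → P; chars OP.
Square: 12.2097/2 → 6, 0.3905/1 → 0; chars 60.
Subsquare: 0.2097/0.0833333 → 2 → c, 0.3905/0.0416667 → 9 → j; chars cj.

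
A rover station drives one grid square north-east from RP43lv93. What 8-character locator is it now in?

RP43mv04

Longitude extended square 9; +1 → 10, wraps to 0, carry into subsquare.
Longitude subsquare l = 11; +1 → 12 = m.
Latitude extended square 3; +1 → 4.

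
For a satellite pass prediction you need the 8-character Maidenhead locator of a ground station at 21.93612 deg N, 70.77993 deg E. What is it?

ML51jw34

Offset from 180°W / 90°S: lon 250.77993°, lat 111.93612°.
Field: 250.77993/20 → 12 → M, 111.93612/10 → 11 → L; chars ML.
Square: 10.77993/2 → 5, 1.93612/1 → 1; chars 51.
Subsquare: 0.77993/0.0833333 → 9 → j, 0.93612/0.0416667 → 22 → w; chars jw.
Extended square: 0.02993/0.00833333 → 3, 0.01945/0.00416667 → 4; chars 34.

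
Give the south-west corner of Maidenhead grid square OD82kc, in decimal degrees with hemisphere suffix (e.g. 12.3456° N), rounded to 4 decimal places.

57.9167° S, 116.8333° E

Field O=14, D=3: +14·20° lon, +3·10° lat → SW at lon 100°, lat -60°.
Square 8, 2: +8·2° lon, +2·1° lat → SW at lon 116°, lat -58°.
Subsquare k=10, c=2: +10·0.0833333° lon, +2·0.0416667° lat → SW at lon 116.833°, lat -57.9167°.
latitude 57.9167° S, longitude 116.8333° E.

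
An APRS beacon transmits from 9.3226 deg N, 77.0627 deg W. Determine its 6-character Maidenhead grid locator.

FJ19lh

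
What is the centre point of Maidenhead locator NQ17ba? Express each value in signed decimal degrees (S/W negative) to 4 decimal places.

Field N=13, Q=16: +13·20° lon, +16·10° lat → SW at lon 80°, lat 70°.
Square 1, 7: +1·2° lon, +7·1° lat → SW at lon 82°, lat 77°.
Subsquare b=1, a=0: +1·0.0833333° lon, +0·0.0416667° lat → SW at lon 82.0833°, lat 77°.
Cell spans 0.0833333° lon × 0.0416667° lat. Centre is SW corner plus half of each.
latitude 77.0208, longitude 82.1250.

77.0208, 82.1250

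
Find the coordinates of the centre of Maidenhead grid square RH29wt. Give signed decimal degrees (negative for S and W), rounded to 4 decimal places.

-10.1875, 165.8750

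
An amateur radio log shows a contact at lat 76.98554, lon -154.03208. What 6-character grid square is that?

BQ26xx

Offset from 180°W / 90°S: lon 25.9679°, lat 166.9855°.
Field (20°×10°, letters A–R): lon ⌊25.9679/20⌋ = 1 → B; lat ⌊166.9855/10⌋ = 16 → Q.
Square (2°×1°, digits 0–9): lon ⌊5.9679/2⌋ = 2; lat ⌊6.9855/1⌋ = 6.
Subsquare (5′×2.5′, letters a–x): lon ⌊1.9679/0.0833333⌋ = 23 → x; lat ⌊0.9855/0.0416667⌋ = 23 → x.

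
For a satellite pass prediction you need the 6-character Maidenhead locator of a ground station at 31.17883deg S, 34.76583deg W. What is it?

HF28ot

Shift to the Maidenhead origin (180°W, 90°S): lon 145.2342, lat 58.8212.
Field (20°×10°, letters A–R): lon ⌊145.2342/20⌋ = 7 → H; lat ⌊58.8212/10⌋ = 5 → F.
Square (2°×1°, digits 0–9): lon ⌊5.2342/2⌋ = 2; lat ⌊8.8212/1⌋ = 8.
Subsquare (5′×2.5′, letters a–x): lon ⌊1.2342/0.0833333⌋ = 14 → o; lat ⌊0.8212/0.0416667⌋ = 19 → t.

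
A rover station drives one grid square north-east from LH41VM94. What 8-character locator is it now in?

LH41wm05

Longitude extended square 9; +1 → 10, wraps to 0, carry into subsquare.
Longitude subsquare v = 21; +1 → 22 = w.
Latitude extended square 4; +1 → 5.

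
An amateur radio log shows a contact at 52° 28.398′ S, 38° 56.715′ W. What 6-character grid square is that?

HD07mm

Shift to the Maidenhead origin (180°W, 90°S): lon 141.0548, lat 37.5267.
Field (20°×10°, letters A–R): 141.0548/20 → 7 → H, 37.5267/10 → 3 → D; chars HD.
Square (2°×1°, digits 0–9): 1.0548/2 → 0, 7.5267/1 → 7; chars 07.
Subsquare (5′×2.5′, letters a–x): 1.0548/0.0833333 → 12 → m, 0.5267/0.0416667 → 12 → m; chars mm.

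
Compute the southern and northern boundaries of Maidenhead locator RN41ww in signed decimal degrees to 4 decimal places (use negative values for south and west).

41.9167, 41.9583

Field R=17, N=13: +17·20° lon, +13·10° lat → SW at lon 160°, lat 40°.
Square 4, 1: +4·2° lon, +1·1° lat → SW at lon 168°, lat 41°.
Subsquare w=22, w=22: +22·0.0833333° lon, +22·0.0416667° lat → SW at lon 169.833°, lat 41.9167°.
Cell spans 0.0833333° lon × 0.0416667° lat.
south 41.9167, north 41.9583.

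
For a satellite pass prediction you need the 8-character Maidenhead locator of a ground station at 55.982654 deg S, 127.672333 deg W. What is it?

CD64da94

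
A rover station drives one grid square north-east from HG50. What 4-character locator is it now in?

HG61

Longitude square 5; +1 → 6.
Latitude square 0; +1 → 1.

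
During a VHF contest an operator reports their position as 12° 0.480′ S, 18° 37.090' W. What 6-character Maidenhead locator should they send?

IH07qx

Offset from 180°W / 90°S: lon 161.3818°, lat 77.9920°.
Field: 161.3818/20 → 8 → I, 77.9920/10 → 7 → H; chars IH.
Square: 1.3818/2 → 0, 7.9920/1 → 7; chars 07.
Subsquare: 1.3818/0.0833333 → 16 → q, 0.9920/0.0416667 → 23 → x; chars qx.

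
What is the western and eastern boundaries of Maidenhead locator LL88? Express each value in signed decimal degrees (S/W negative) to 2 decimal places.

56.00, 58.00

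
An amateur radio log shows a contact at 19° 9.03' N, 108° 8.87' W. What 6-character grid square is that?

DK59wd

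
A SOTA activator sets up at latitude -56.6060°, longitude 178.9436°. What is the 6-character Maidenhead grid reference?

Shift to the Maidenhead origin (180°W, 90°S): lon 358.9436, lat 33.3940.
Field: lon ⌊358.9436/20⌋ = 17 → R; lat ⌊33.3940/10⌋ = 3 → D.
Square: lon ⌊18.9436/2⌋ = 9; lat ⌊3.3940/1⌋ = 3.
Subsquare: lon ⌊0.9436/0.0833333⌋ = 11 → l; lat ⌊0.3940/0.0416667⌋ = 9 → j.

RD93lj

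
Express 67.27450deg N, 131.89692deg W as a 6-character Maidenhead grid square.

CP47bg

Offset from 180°W / 90°S: lon 48.1031°, lat 157.2745°.
Field (20°×10°, letters A–R): lon ⌊48.1031/20⌋ = 2 → C; lat ⌊157.2745/10⌋ = 15 → P.
Square (2°×1°, digits 0–9): lon ⌊8.1031/2⌋ = 4; lat ⌊7.2745/1⌋ = 7.
Subsquare (5′×2.5′, letters a–x): lon ⌊0.1031/0.0833333⌋ = 1 → b; lat ⌊0.2745/0.0416667⌋ = 6 → g.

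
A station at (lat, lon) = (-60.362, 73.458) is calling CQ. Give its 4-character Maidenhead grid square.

MC69

Offset from 180°W / 90°S: lon 253.46°, lat 29.64°.
Field (20°×10°, letters A–R): 253.46/20 → 12 → M, 29.64/10 → 2 → C; chars MC.
Square (2°×1°, digits 0–9): 13.46/2 → 6, 9.64/1 → 9; chars 69.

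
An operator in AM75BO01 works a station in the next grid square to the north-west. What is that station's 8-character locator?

Longitude extended square 0; −1 → -1, wraps to 9, carry into subsquare.
Longitude subsquare b = 1; −1 → 0 = a.
Latitude extended square 1; +1 → 2.

AM75ao92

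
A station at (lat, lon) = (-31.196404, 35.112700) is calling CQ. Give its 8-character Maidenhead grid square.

Add 180° to longitude and 90° to latitude: 215.11270, 58.80360.
Field: lon ⌊215.11270/20⌋ = 10 → K; lat ⌊58.80360/10⌋ = 5 → F.
Square: lon ⌊15.11270/2⌋ = 7; lat ⌊8.80360/1⌋ = 8.
Subsquare: lon ⌊1.11270/0.0833333⌋ = 13 → n; lat ⌊0.80360/0.0416667⌋ = 19 → t.
Extended square: lon ⌊0.02937/0.00833333⌋ = 3; lat ⌊0.01193/0.00416667⌋ = 2.

KF78nt32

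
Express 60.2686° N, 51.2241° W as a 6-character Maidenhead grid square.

GP40jg

Shift to the Maidenhead origin (180°W, 90°S): lon 128.7759, lat 150.2686.
Field: lon ⌊128.7759/20⌋ = 6 → G; lat ⌊150.2686/10⌋ = 15 → P.
Square: lon ⌊8.7759/2⌋ = 4; lat ⌊0.2686/1⌋ = 0.
Subsquare: lon ⌊0.7759/0.0833333⌋ = 9 → j; lat ⌊0.2686/0.0416667⌋ = 6 → g.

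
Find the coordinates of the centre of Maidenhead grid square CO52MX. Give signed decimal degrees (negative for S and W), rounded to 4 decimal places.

52.9792, -128.9583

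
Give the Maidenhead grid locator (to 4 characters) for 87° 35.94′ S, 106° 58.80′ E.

Shift to the Maidenhead origin (180°W, 90°S): lon 286.98, lat 2.40.
Field: lon ⌊286.98/20⌋ = 14 → O; lat ⌊2.40/10⌋ = 0 → A.
Square: lon ⌊6.98/2⌋ = 3; lat ⌊2.40/1⌋ = 2.

OA32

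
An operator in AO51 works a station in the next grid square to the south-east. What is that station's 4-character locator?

AO60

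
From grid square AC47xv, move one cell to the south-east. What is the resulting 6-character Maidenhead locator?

AC57au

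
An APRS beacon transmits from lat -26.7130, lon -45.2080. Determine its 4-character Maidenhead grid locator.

GG73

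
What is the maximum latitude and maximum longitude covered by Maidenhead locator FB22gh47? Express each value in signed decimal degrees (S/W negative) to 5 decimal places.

-77.67500, -75.45833

Field F=5, B=1: +5·20° lon, +1·10° lat → SW at lon -80°, lat -80°.
Square 2, 2: +2·2° lon, +2·1° lat → SW at lon -76°, lat -78°.
Subsquare g=6, h=7: +6·0.0833333° lon, +7·0.0416667° lat → SW at lon -75.5°, lat -77.7083°.
Extended square 4, 7: +4·0.00833333° lon, +7·0.00416667° lat → SW at lon -75.4667°, lat -77.6792°.
Cell spans 0.00833333° lon × 0.00416667° lat. NE corner is SW corner plus one full cell.
latitude -77.67500, longitude -75.45833.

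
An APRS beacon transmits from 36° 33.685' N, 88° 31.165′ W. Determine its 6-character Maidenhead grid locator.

Shift to the Maidenhead origin (180°W, 90°S): lon 91.4806, lat 126.5614.
Field (20°×10°, letters A–R): 91.4806/20 → 4 → E, 126.5614/10 → 12 → M; chars EM.
Square (2°×1°, digits 0–9): 11.4806/2 → 5, 6.5614/1 → 6; chars 56.
Subsquare (5′×2.5′, letters a–x): 1.4806/0.0833333 → 17 → r, 0.5614/0.0416667 → 13 → n; chars rn.

EM56rn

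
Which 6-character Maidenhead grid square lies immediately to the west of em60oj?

EM60nj

Longitude subsquare o = 14; −1 → 13 = n.
The latitude characters are unchanged.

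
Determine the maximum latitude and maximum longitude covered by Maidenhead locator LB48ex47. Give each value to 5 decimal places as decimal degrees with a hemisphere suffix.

71.00833° S, 48.37500° E

Field L=11, B=1: +11·20° lon, +1·10° lat → SW at lon 40°, lat -80°.
Square 4, 8: +4·2° lon, +8·1° lat → SW at lon 48°, lat -72°.
Subsquare e=4, x=23: +4·0.0833333° lon, +23·0.0416667° lat → SW at lon 48.3333°, lat -71.0417°.
Extended square 4, 7: +4·0.00833333° lon, +7·0.00416667° lat → SW at lon 48.3667°, lat -71.0125°.
Cell spans 0.00833333° lon × 0.00416667° lat. NE corner is SW corner plus one full cell.
latitude 71.00833° S, longitude 48.37500° E.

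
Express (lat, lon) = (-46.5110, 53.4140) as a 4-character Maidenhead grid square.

Offset from 180°W / 90°S: lon 233.41°, lat 43.49°.
Field (20°×10°, letters A–R): 233.41/20 → 11 → L, 43.49/10 → 4 → E; chars LE.
Square (2°×1°, digits 0–9): 13.41/2 → 6, 3.49/1 → 3; chars 63.

LE63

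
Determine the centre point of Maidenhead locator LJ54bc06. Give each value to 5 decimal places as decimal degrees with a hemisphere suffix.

4.11042° N, 50.08750° E

Field L=11, J=9: +11·20° lon, +9·10° lat → SW at lon 40°, lat 0°.
Square 5, 4: +5·2° lon, +4·1° lat → SW at lon 50°, lat 4°.
Subsquare b=1, c=2: +1·0.0833333° lon, +2·0.0416667° lat → SW at lon 50.0833°, lat 4.08333°.
Extended square 0, 6: +0·0.00833333° lon, +6·0.00416667° lat → SW at lon 50.0833°, lat 4.10833°.
Cell spans 0.00833333° lon × 0.00416667° lat. Centre is SW corner plus half of each.
latitude 4.11042° N, longitude 50.08750° E.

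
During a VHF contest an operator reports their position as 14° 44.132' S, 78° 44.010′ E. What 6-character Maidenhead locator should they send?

MH95ig

Shift to the Maidenhead origin (180°W, 90°S): lon 258.7335, lat 75.2645.
Field: 258.7335/20 → 12 → M, 75.2645/10 → 7 → H; chars MH.
Square: 18.7335/2 → 9, 5.2645/1 → 5; chars 95.
Subsquare: 0.7335/0.0833333 → 8 → i, 0.2645/0.0416667 → 6 → g; chars ig.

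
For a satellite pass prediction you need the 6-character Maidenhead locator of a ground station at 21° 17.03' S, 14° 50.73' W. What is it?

IG28nr

Add 180° to longitude and 90° to latitude: 165.1545, 68.7162.
Field: 165.1545/20 → 8 → I, 68.7162/10 → 6 → G; chars IG.
Square: 5.1545/2 → 2, 8.7162/1 → 8; chars 28.
Subsquare: 1.1545/0.0833333 → 13 → n, 0.7162/0.0416667 → 17 → r; chars nr.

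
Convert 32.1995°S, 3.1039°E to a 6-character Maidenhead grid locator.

Offset from 180°W / 90°S: lon 183.1039°, lat 57.8005°.
Field: 183.1039/20 → 9 → J, 57.8005/10 → 5 → F; chars JF.
Square: 3.1039/2 → 1, 7.8005/1 → 7; chars 17.
Subsquare: 1.1039/0.0833333 → 13 → n, 0.8005/0.0416667 → 19 → t; chars nt.

JF17nt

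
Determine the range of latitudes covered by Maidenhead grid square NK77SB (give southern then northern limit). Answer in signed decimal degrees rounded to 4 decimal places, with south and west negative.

17.0417, 17.0833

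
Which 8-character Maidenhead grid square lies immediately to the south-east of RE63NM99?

Longitude extended square 9; +1 → 10, wraps to 0, carry into subsquare.
Longitude subsquare n = 13; +1 → 14 = o.
Latitude extended square 9; −1 → 8.

RE63om08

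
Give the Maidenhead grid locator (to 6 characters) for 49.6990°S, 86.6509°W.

EE60qh

Shift to the Maidenhead origin (180°W, 90°S): lon 93.3491, lat 40.3010.
Field: lon ⌊93.3491/20⌋ = 4 → E; lat ⌊40.3010/10⌋ = 4 → E.
Square: lon ⌊13.3491/2⌋ = 6; lat ⌊0.3010/1⌋ = 0.
Subsquare: lon ⌊1.3491/0.0833333⌋ = 16 → q; lat ⌊0.3010/0.0416667⌋ = 7 → h.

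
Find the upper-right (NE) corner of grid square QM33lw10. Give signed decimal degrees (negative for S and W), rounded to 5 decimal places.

Field Q=16, M=12: +16·20° lon, +12·10° lat → SW at lon 140°, lat 30°.
Square 3, 3: +3·2° lon, +3·1° lat → SW at lon 146°, lat 33°.
Subsquare l=11, w=22: +11·0.0833333° lon, +22·0.0416667° lat → SW at lon 146.917°, lat 33.9167°.
Extended square 1, 0: +1·0.00833333° lon, +0·0.00416667° lat → SW at lon 146.925°, lat 33.9167°.
Cell spans 0.00833333° lon × 0.00416667° lat. NE corner is SW corner plus one full cell.
latitude 33.92083, longitude 146.93333.

33.92083, 146.93333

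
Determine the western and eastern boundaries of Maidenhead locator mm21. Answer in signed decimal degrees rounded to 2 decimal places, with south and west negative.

Field M=12, M=12: +12·20° lon, +12·10° lat → SW at lon 60°, lat 30°.
Square 2, 1: +2·2° lon, +1·1° lat → SW at lon 64°, lat 31°.
Cell spans 2° lon × 1° lat.
west 64.00, east 66.00.

64.00, 66.00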